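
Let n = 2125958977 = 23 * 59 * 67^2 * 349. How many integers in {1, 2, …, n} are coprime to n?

1963580256

φ(2125958977) = 2125958977 · (1 − 1/23) · (1 − 1/59) · (1 − 1/67) · (1 − 1/349)
       = 2125958977 · 29307168/31730731 = 1963580256.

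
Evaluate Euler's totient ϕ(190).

Prime factorization: 190 = 2 · 5 · 19.
φ(2) = 2 − 1 = 1.
φ(5) = 5 − 1 = 4.
φ(19) = 19 − 1 = 18.
Since φ is multiplicative, φ(190) = 1 · 4 · 18 = 72.

72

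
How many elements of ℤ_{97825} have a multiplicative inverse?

First factor: 97825 = 5**2 × 7 × 13 × 43.
φ(5^2) = 5^2 − 5^1 = 25 − 5 = 20.
φ(7) = 7 − 1 = 6.
φ(13) = 13 − 1 = 12.
φ(43) = 43 − 1 = 42.
Multiply: 20 · 6 · 12 · 42 = 60480.

60480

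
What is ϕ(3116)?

First factor: 3116 = 2^2 · 19 · 41.
φ(2^2) = 2^2 − 2^1 = 4 − 2 = 2.
φ(19) = 19 − 1 = 18.
φ(41) = 41 − 1 = 40.
φ(3116) = 2 × 18 × 40 = 1440.

1440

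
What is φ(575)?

Factor 575: 575 = 5**2 × 23.
φ(575) = 575 · (1 − 1/5) · (1 − 1/23)
       = 575 · 88/115 = 440.

440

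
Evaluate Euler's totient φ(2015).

First factor: 2015 = 5 × 13 × 31.
φ(5) = 5 − 1 = 4.
φ(13) = 13 − 1 = 12.
φ(31) = 31 − 1 = 30.
φ(2015) = 4 × 12 × 30 = 1440.

1440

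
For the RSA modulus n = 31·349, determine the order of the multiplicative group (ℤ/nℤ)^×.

For distinct primes, φ(pq) = (p−1)(q−1) = 30 × 348 = 10440.

10440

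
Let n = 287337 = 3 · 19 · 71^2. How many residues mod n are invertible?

178920

φ(287337) = 287337 · (1 − 1/3) · (1 − 1/19) · (1 − 1/71)
       = 287337 · 2520/4047 = 178920.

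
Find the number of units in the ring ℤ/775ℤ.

600

Factor 775: 775 = 5^2 * 31.
φ(5^2) = 5^1·(5−1) = 5·4 = 20.
φ(31) = 31 − 1 = 30.
Multiply: 20 · 30 = 600.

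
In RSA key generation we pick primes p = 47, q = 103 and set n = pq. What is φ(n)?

φ(pq) = (p−1)(q−1) = 46 · 102 = 4692.

4692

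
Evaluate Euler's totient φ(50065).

34560

Prime factorization: 50065 = 5 × 17 × 19 × 31.
φ(5) = 5 − 1 = 4.
φ(17) = 17 − 1 = 16.
φ(19) = 19 − 1 = 18.
φ(31) = 31 − 1 = 30.
Multiply: 4 · 16 · 18 · 30 = 34560.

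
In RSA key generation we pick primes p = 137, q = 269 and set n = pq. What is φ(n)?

For distinct primes, φ(pq) = (p−1)(q−1) = 136 × 268 = 36448.

36448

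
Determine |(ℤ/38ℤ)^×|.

18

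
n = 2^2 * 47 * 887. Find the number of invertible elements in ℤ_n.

81512

φ(2^2) = 2^1·(2−1) = 2·1 = 2.
φ(47) = 47 − 1 = 46.
φ(887) = 887 − 1 = 886.
φ(166756) = 2 × 46 × 886 = 81512.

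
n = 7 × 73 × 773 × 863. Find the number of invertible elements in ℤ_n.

φ(7) = 7 − 1 = 6.
φ(73) = 73 − 1 = 72.
φ(773) = 773 − 1 = 772.
φ(863) = 863 − 1 = 862.
Multiply: 6 · 72 · 772 · 862 = 287480448.

287480448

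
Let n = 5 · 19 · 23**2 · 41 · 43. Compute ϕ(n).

61205760

φ(5) = 5 − 1 = 4.
φ(19) = 19 − 1 = 18.
φ(23^2) = 23^1·(23−1) = 23·22 = 506.
φ(41) = 41 − 1 = 40.
φ(43) = 43 − 1 = 42.
Since φ is multiplicative, φ(88599565) = 4 · 18 · 506 · 40 · 42 = 61205760.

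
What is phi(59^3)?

φ(59^3) = 59^2·(59−1) = 3481·58 = 201898.

201898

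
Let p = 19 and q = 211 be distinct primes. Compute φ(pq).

φ(19) = 19 − 1 = 18.
φ(211) = 211 − 1 = 210.
φ(4009) = 18 × 210 = 3780.

3780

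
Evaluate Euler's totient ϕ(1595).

1120

Factor 1595: 1595 = 5 × 11 × 29.
φ(5) = 5 − 1 = 4.
φ(11) = 11 − 1 = 10.
φ(29) = 29 − 1 = 28.
φ(1595) = 4 × 10 × 28 = 1120.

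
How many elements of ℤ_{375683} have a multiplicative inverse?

268800

Prime factorization: 375683 = 7**2 × 11 × 17 × 41.
φ(375683) = 375683 · (1 − 1/7) · (1 − 1/11) · (1 − 1/17) · (1 − 1/41)
       = 375683 · 38400/53669 = 268800.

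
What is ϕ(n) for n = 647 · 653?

421192

φ(422491) = 422491 · (1 − 1/647) · (1 − 1/653)
       = 422491 · 421192/422491 = 421192.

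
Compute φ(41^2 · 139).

φ(233659) = 233659 · (1 − 1/41) · (1 − 1/139)
       = 233659 · 5520/5699 = 226320.

226320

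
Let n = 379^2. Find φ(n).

φ(143641) = 143641 · (1 − 1/379)
       = 143641 · 378/379 = 143262.

143262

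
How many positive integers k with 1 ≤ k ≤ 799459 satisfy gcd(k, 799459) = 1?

Prime factorization: 799459 = 17 × 31 × 37 × 41.
φ(799459) = 799459 · (1 − 1/17) · (1 − 1/31) · (1 − 1/37) · (1 − 1/41)
       = 799459 · 691200/799459 = 691200.

691200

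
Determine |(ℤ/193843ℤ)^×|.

168480

Factor 193843: 193843 = 13^2 × 31 × 37.
φ(13^2) = 13^2 − 13^1 = 169 − 13 = 156.
φ(31) = 31 − 1 = 30.
φ(37) = 37 − 1 = 36.
Multiply: 156 · 30 · 36 = 168480.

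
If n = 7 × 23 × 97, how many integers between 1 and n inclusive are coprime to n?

φ(15617) = 15617 · (1 − 1/7) · (1 − 1/23) · (1 − 1/97)
       = 15617 · 12672/15617 = 12672.

12672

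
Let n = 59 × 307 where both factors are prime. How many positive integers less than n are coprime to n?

φ(59) = 59 − 1 = 58.
φ(307) = 307 − 1 = 306.
Multiply: 58 · 306 = 17748.

17748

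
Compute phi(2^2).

φ(2^2) = 2^1·(2−1) = 2·1 = 2.

2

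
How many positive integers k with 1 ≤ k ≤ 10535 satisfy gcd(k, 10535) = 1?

First factor: 10535 = 5 * 7**2 * 43.
φ(10535) = 10535 · (1 − 1/5) · (1 − 1/7) · (1 − 1/43)
       = 10535 · 1008/1505 = 7056.

7056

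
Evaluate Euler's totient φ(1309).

960

Prime factorization: 1309 = 7 · 11 · 17.
φ(1309) = 1309 · (1 − 1/7) · (1 − 1/11) · (1 − 1/17)
       = 1309 · 960/1309 = 960.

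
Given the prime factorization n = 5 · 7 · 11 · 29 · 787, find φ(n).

5281920

φ(5) = 5 − 1 = 4.
φ(7) = 7 − 1 = 6.
φ(11) = 11 − 1 = 10.
φ(29) = 29 − 1 = 28.
φ(787) = 787 − 1 = 786.
φ(8786855) = 4 × 6 × 10 × 28 × 786 = 5281920.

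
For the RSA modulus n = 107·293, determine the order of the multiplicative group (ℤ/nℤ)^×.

30952

φ(31351) = 31351 · (1 − 1/107) · (1 − 1/293)
       = 31351 · 30952/31351 = 30952.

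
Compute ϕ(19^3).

6498

φ(6859) = 6859 · (1 − 1/19)
       = 6859 · 18/19 = 6498.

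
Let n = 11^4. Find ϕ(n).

φ(11^4) = 11^4 − 11^3 = 14641 − 1331 = 13310.

13310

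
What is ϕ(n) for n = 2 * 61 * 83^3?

33893880

φ(2) = 2 − 1 = 1.
φ(61) = 61 − 1 = 60.
φ(83^3) = 83^3 − 83^2 = 571787 − 6889 = 564898.
Since φ is multiplicative, φ(69758014) = 1 · 60 · 564898 = 33893880.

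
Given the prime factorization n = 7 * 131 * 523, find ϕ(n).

407160

φ(7) = 7 − 1 = 6.
φ(131) = 131 − 1 = 130.
φ(523) = 523 − 1 = 522.
Multiply: 6 · 130 · 522 = 407160.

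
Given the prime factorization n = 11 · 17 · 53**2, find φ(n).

440960

φ(525283) = 525283 · (1 − 1/11) · (1 − 1/17) · (1 − 1/53)
       = 525283 · 8320/9911 = 440960.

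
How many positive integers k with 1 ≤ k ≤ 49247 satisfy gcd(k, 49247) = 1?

43560

49247 = 11^3 · 37.
φ(11^3) = 11^2·(11−1) = 121·10 = 1210.
φ(37) = 37 − 1 = 36.
Since φ is multiplicative, φ(49247) = 1210 · 36 = 43560.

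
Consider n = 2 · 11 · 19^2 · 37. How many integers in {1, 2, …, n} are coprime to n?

φ(2) = 2 − 1 = 1.
φ(11) = 11 − 1 = 10.
φ(19^2) = 19^2 − 19^1 = 361 − 19 = 342.
φ(37) = 37 − 1 = 36.
φ(293854) = 1 × 10 × 342 × 36 = 123120.

123120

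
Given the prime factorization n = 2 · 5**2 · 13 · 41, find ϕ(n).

9600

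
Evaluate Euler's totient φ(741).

First factor: 741 = 3 · 13 · 19.
φ(3) = 3 − 1 = 2.
φ(13) = 13 − 1 = 12.
φ(19) = 19 − 1 = 18.
φ(741) = 2 × 12 × 18 = 432.

432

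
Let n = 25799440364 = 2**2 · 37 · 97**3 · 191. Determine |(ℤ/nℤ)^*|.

12356651520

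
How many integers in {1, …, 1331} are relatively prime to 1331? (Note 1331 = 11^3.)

φ(11^3) = 11^3 − 11^2 = 1331 − 121 = 1210.

1210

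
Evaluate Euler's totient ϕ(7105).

First factor: 7105 = 5 * 7**2 * 29.
φ(5) = 5 − 1 = 4.
φ(7^2) = 7^2 − 7^1 = 49 − 7 = 42.
φ(29) = 29 − 1 = 28.
Since φ is multiplicative, φ(7105) = 4 · 42 · 28 = 4704.

4704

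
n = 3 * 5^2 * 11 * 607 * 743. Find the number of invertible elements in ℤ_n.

φ(3) = 3 − 1 = 2.
φ(5^2) = 5^2 − 5^1 = 25 − 5 = 20.
φ(11) = 11 − 1 = 10.
φ(607) = 607 − 1 = 606.
φ(743) = 743 − 1 = 742.
Multiply: 2 · 20 · 10 · 606 · 742 = 179860800.

179860800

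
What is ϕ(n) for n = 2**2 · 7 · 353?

φ(9884) = 9884 · (1 − 1/2) · (1 − 1/7) · (1 − 1/353)
       = 9884 · 2112/4942 = 4224.

4224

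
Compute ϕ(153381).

94080

First factor: 153381 = 3 · 29 · 41 · 43.
φ(3) = 3 − 1 = 2.
φ(29) = 29 − 1 = 28.
φ(41) = 41 − 1 = 40.
φ(43) = 43 − 1 = 42.
φ(153381) = 2 × 28 × 40 × 42 = 94080.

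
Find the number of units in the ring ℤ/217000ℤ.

72000

Factor 217000: 217000 = 2^3 × 5^3 × 7 × 31.
φ(217000) = 217000 · (1 − 1/2) · (1 − 1/5) · (1 − 1/7) · (1 − 1/31)
       = 217000 · 720/2170 = 72000.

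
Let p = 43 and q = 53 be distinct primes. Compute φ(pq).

2184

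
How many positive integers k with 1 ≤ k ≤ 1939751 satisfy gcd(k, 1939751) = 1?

1548800

Prime factorization: 1939751 = 11**2 × 17 × 23 × 41.
φ(1939751) = 1939751 · (1 − 1/11) · (1 − 1/17) · (1 − 1/23) · (1 − 1/41)
       = 1939751 · 140800/176341 = 1548800.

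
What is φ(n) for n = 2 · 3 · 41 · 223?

17760

φ(2) = 2 − 1 = 1.
φ(3) = 3 − 1 = 2.
φ(41) = 41 − 1 = 40.
φ(223) = 223 − 1 = 222.
φ(54858) = 1 × 2 × 40 × 222 = 17760.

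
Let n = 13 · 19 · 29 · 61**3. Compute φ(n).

φ(1625864903) = 1625864903 · (1 − 1/13) · (1 − 1/19) · (1 − 1/29) · (1 − 1/61)
       = 1625864903 · 362880/436943 = 1350276480.

1350276480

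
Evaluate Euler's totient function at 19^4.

φ(19^4) = 19^3·(19−1) = 6859·18 = 123462.

123462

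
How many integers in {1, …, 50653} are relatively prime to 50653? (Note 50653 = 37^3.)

φ(50653) = 50653 · (1 − 1/37)
       = 50653 · 36/37 = 49284.

49284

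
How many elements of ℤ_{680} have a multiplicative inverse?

256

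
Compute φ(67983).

40320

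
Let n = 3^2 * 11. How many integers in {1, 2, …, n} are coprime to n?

60

φ(3^2) = 3^1·(3−1) = 3·2 = 6.
φ(11) = 11 − 1 = 10.
Multiply: 6 · 10 = 60.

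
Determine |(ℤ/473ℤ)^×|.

First factor: 473 = 11 · 43.
φ(11) = 11 − 1 = 10.
φ(43) = 43 − 1 = 42.
Since φ is multiplicative, φ(473) = 10 · 42 = 420.

420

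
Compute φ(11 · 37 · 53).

18720

φ(11) = 11 − 1 = 10.
φ(37) = 37 − 1 = 36.
φ(53) = 53 − 1 = 52.
Since φ is multiplicative, φ(21571) = 10 · 36 · 52 = 18720.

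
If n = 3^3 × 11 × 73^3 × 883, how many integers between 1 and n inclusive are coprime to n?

φ(3^3) = 3^2·(3−1) = 9·2 = 18.
φ(11) = 11 − 1 = 10.
φ(73^3) = 73^2·(73−1) = 5329·72 = 383688.
φ(883) = 883 − 1 = 882.
Since φ is multiplicative, φ(102020097267) = 18 · 10 · 383688 · 882 = 60914306880.

60914306880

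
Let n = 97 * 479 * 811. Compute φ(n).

37169280

φ(37681493) = 37681493 · (1 − 1/97) · (1 − 1/479) · (1 − 1/811)
       = 37681493 · 37169280/37681493 = 37169280.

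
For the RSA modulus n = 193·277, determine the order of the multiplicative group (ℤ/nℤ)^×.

52992

φ(193) = 193 − 1 = 192.
φ(277) = 277 − 1 = 276.
φ(53461) = 192 × 276 = 52992.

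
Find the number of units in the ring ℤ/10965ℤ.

5376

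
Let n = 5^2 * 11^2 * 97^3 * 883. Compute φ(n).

φ(2437818033475) = 2437818033475 · (1 − 1/5) · (1 − 1/11) · (1 − 1/97) · (1 − 1/883)
       = 2437818033475 · 3386880/4710805 = 1752693465600.

1752693465600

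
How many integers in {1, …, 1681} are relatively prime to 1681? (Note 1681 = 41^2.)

φ(41^2) = 41^2 − 41^1 = 1681 − 41 = 1640.

1640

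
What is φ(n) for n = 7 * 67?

φ(7) = 7 − 1 = 6.
φ(67) = 67 − 1 = 66.
φ(469) = 6 × 66 = 396.

396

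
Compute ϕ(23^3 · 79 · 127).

φ(23^3) = 23^3 − 23^2 = 12167 − 529 = 11638.
φ(79) = 79 − 1 = 78.
φ(127) = 127 − 1 = 126.
φ(122071511) = 11638 × 78 × 126 = 114378264.

114378264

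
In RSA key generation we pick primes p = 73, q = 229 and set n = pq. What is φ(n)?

φ(n) = (p − 1)(q − 1) = (73−1)(229−1) = 72·228 = 16416.

16416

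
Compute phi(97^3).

903264

φ(97^3) = 97^3 − 97^2 = 912673 − 9409 = 903264.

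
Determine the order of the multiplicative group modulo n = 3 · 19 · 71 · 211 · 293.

φ(250197681) = 250197681 · (1 − 1/3) · (1 − 1/19) · (1 − 1/71) · (1 − 1/211) · (1 − 1/293)
       = 250197681 · 154526400/250197681 = 154526400.

154526400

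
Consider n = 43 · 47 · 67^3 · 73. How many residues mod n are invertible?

φ(43) = 43 − 1 = 42.
φ(47) = 47 − 1 = 46.
φ(67^3) = 67^3 − 67^2 = 300763 − 4489 = 296274.
φ(73) = 73 − 1 = 72.
φ(44372467679) = 42 × 46 × 296274 × 72 = 41212898496.

41212898496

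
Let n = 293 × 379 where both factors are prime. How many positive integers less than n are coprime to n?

110376

φ(pq) = (p−1)(q−1) = 292 · 378 = 110376.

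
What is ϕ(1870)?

640

1870 = 2 · 5 · 11 · 17.
φ(1870) = 1870 · (1 − 1/2) · (1 − 1/5) · (1 − 1/11) · (1 − 1/17)
       = 1870 · 640/1870 = 640.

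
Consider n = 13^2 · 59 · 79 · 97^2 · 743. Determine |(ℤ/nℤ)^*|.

4876340990976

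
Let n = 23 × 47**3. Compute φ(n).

φ(2387929) = 2387929 · (1 − 1/23) · (1 − 1/47)
       = 2387929 · 1012/1081 = 2235508.

2235508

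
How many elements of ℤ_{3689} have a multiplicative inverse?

Prime factorization: 3689 = 7 · 17 · 31.
φ(7) = 7 − 1 = 6.
φ(17) = 17 − 1 = 16.
φ(31) = 31 − 1 = 30.
Multiply: 6 · 16 · 30 = 2880.

2880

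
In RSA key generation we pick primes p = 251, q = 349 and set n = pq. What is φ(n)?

For distinct primes, φ(pq) = (p−1)(q−1) = 250 × 348 = 87000.

87000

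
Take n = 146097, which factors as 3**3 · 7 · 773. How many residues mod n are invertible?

φ(3^3) = 3^3 − 3^2 = 27 − 9 = 18.
φ(7) = 7 − 1 = 6.
φ(773) = 773 − 1 = 772.
φ(146097) = 18 × 6 × 772 = 83376.

83376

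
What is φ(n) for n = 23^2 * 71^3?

178552220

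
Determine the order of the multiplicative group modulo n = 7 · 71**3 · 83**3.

1196013343560

φ(7) = 7 − 1 = 6.
φ(71^3) = 71^3 − 71^2 = 357911 − 5041 = 352870.
φ(83^3) = 83^3 − 83^2 = 571787 − 6889 = 564898.
φ(1432541998699) = 6 × 352870 × 564898 = 1196013343560.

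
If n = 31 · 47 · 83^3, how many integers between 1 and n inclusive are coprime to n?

779559240

φ(31) = 31 − 1 = 30.
φ(47) = 47 − 1 = 46.
φ(83^3) = 83^2·(83−1) = 6889·82 = 564898.
Multiply: 30 · 46 · 564898 = 779559240.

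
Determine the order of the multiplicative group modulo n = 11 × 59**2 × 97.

3285120

φ(3714227) = 3714227 · (1 − 1/11) · (1 − 1/59) · (1 − 1/97)
       = 3714227 · 55680/62953 = 3285120.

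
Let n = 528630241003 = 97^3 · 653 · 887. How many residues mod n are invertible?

φ(97^3) = 97^3 − 97^2 = 912673 − 9409 = 903264.
φ(653) = 653 − 1 = 652.
φ(887) = 887 − 1 = 886.
Multiply: 903264 · 652 · 886 = 521790321408.

521790321408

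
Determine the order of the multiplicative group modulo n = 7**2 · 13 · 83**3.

φ(7^2) = 7^2 − 7^1 = 49 − 7 = 42.
φ(13) = 13 − 1 = 12.
φ(83^3) = 83^2·(83−1) = 6889·82 = 564898.
φ(364228319) = 42 × 12 × 564898 = 284708592.

284708592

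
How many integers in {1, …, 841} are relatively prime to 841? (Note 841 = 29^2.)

812

φ(841) = 841 · (1 − 1/29)
       = 841 · 28/29 = 812.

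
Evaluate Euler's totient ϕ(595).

First factor: 595 = 5 * 7 * 17.
φ(5) = 5 − 1 = 4.
φ(7) = 7 − 1 = 6.
φ(17) = 17 − 1 = 16.
Since φ is multiplicative, φ(595) = 4 · 6 · 16 = 384.

384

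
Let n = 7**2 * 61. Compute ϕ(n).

φ(2989) = 2989 · (1 − 1/7) · (1 − 1/61)
       = 2989 · 360/427 = 2520.

2520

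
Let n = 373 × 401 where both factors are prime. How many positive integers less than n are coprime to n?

148800

φ(149573) = 149573 · (1 − 1/373) · (1 − 1/401)
       = 149573 · 148800/149573 = 148800.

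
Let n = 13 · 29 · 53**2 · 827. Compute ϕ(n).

φ(875787211) = 875787211 · (1 − 1/13) · (1 − 1/29) · (1 − 1/53) · (1 − 1/827)
       = 875787211 · 14431872/16524287 = 764889216.

764889216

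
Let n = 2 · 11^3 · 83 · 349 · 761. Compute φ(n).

φ(2) = 2 − 1 = 1.
φ(11^3) = 11^2·(11−1) = 121·10 = 1210.
φ(83) = 83 − 1 = 82.
φ(349) = 349 − 1 = 348.
φ(761) = 761 − 1 = 760.
Multiply: 1 · 1210 · 82 · 348 · 760 = 26241705600.

26241705600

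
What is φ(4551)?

2880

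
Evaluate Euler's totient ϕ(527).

480

Prime factorization: 527 = 17 · 31.
φ(17) = 17 − 1 = 16.
φ(31) = 31 − 1 = 30.
Since φ is multiplicative, φ(527) = 16 · 30 = 480.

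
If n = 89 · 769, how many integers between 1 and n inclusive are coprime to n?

φ(89) = 89 − 1 = 88.
φ(769) = 769 − 1 = 768.
φ(68441) = 88 × 768 = 67584.

67584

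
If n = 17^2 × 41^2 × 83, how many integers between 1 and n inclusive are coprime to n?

36578560

φ(17^2) = 17^2 − 17^1 = 289 − 17 = 272.
φ(41^2) = 41^1·(41−1) = 41·40 = 1640.
φ(83) = 83 − 1 = 82.
Since φ is multiplicative, φ(40322147) = 272 · 1640 · 82 = 36578560.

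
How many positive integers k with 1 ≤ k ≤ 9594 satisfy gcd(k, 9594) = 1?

First factor: 9594 = 2 * 3^2 * 13 * 41.
φ(2) = 2 − 1 = 1.
φ(3^2) = 3^1·(3−1) = 3·2 = 6.
φ(13) = 13 − 1 = 12.
φ(41) = 41 − 1 = 40.
φ(9594) = 1 × 6 × 12 × 40 = 2880.

2880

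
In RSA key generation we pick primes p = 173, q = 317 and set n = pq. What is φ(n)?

φ(n) = (p − 1)(q − 1) = (173−1)(317−1) = 172·316 = 54352.

54352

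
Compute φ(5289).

Prime factorization: 5289 = 3 · 41 · 43.
φ(5289) = 5289 · (1 − 1/3) · (1 − 1/41) · (1 − 1/43)
       = 5289 · 3360/5289 = 3360.

3360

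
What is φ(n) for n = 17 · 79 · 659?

821184

φ(885037) = 885037 · (1 − 1/17) · (1 − 1/79) · (1 − 1/659)
       = 885037 · 821184/885037 = 821184.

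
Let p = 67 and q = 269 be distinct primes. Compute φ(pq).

17688

φ(n) = (p − 1)(q − 1) = (67−1)(269−1) = 66·268 = 17688.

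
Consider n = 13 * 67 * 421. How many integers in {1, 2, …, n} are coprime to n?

332640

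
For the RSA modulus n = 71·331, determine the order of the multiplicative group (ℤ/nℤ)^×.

23100

φ(n) = (p − 1)(q − 1) = (71−1)(331−1) = 70·330 = 23100.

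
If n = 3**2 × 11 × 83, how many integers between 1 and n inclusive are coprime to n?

φ(8217) = 8217 · (1 − 1/3) · (1 − 1/11) · (1 − 1/83)
       = 8217 · 1640/2739 = 4920.

4920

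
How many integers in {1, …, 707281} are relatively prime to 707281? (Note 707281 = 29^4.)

φ(707281) = 707281 · (1 − 1/29)
       = 707281 · 28/29 = 682892.

682892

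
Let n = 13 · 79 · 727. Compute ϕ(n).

φ(746629) = 746629 · (1 − 1/13) · (1 − 1/79) · (1 − 1/727)
       = 746629 · 679536/746629 = 679536.

679536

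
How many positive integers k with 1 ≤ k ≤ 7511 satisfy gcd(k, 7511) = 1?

Prime factorization: 7511 = 7 × 29 × 37.
φ(7) = 7 − 1 = 6.
φ(29) = 29 − 1 = 28.
φ(37) = 37 − 1 = 36.
φ(7511) = 6 × 28 × 36 = 6048.

6048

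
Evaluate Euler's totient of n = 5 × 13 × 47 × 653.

1439616

φ(5) = 5 − 1 = 4.
φ(13) = 13 − 1 = 12.
φ(47) = 47 − 1 = 46.
φ(653) = 653 − 1 = 652.
Multiply: 4 · 12 · 46 · 652 = 1439616.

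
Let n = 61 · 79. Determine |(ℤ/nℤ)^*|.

φ(61) = 61 − 1 = 60.
φ(79) = 79 − 1 = 78.
Multiply: 60 · 78 = 4680.

4680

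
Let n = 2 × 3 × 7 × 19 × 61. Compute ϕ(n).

φ(48678) = 48678 · (1 − 1/2) · (1 − 1/3) · (1 − 1/7) · (1 − 1/19) · (1 − 1/61)
       = 48678 · 12960/48678 = 12960.

12960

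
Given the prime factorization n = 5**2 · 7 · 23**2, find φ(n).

60720

φ(5^2) = 5^1·(5−1) = 5·4 = 20.
φ(7) = 7 − 1 = 6.
φ(23^2) = 23^1·(23−1) = 23·22 = 506.
φ(92575) = 20 × 6 × 506 = 60720.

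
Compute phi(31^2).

930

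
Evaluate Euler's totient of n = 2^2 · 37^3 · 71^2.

φ(2^2) = 2^1·(2−1) = 2·1 = 2.
φ(37^3) = 37^3 − 37^2 = 50653 − 1369 = 49284.
φ(71^2) = 71^2 − 71^1 = 5041 − 71 = 4970.
Multiply: 2 · 49284 · 4970 = 489882960.

489882960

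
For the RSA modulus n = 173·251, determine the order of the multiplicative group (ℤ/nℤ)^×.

43000

For distinct primes, φ(pq) = (p−1)(q−1) = 172 × 250 = 43000.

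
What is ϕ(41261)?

36300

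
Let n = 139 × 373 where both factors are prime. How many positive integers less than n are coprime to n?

φ(51847) = 51847 · (1 − 1/139) · (1 − 1/373)
       = 51847 · 51336/51847 = 51336.

51336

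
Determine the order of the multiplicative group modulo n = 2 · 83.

φ(2) = 2 − 1 = 1.
φ(83) = 83 − 1 = 82.
φ(166) = 1 × 82 = 82.

82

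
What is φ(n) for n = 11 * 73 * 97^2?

φ(11) = 11 − 1 = 10.
φ(73) = 73 − 1 = 72.
φ(97^2) = 97^1·(97−1) = 97·96 = 9312.
Multiply: 10 · 72 · 9312 = 6704640.

6704640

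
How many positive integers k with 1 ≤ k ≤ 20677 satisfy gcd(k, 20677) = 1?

18480

Prime factorization: 20677 = 23 * 29 * 31.
φ(20677) = 20677 · (1 − 1/23) · (1 − 1/29) · (1 − 1/31)
       = 20677 · 18480/20677 = 18480.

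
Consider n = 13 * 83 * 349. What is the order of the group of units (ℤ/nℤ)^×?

φ(376571) = 376571 · (1 − 1/13) · (1 − 1/83) · (1 − 1/349)
       = 376571 · 342432/376571 = 342432.

342432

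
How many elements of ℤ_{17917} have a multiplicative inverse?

Factor 17917: 17917 = 19 · 23 · 41.
φ(17917) = 17917 · (1 − 1/19) · (1 − 1/23) · (1 − 1/41)
       = 17917 · 15840/17917 = 15840.

15840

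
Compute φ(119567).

90720

First factor: 119567 = 7 * 19 * 29 * 31.
φ(7) = 7 − 1 = 6.
φ(19) = 19 − 1 = 18.
φ(29) = 29 − 1 = 28.
φ(31) = 31 − 1 = 30.
Since φ is multiplicative, φ(119567) = 6 · 18 · 28 · 30 = 90720.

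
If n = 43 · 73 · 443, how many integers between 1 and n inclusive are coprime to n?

φ(43) = 43 − 1 = 42.
φ(73) = 73 − 1 = 72.
φ(443) = 443 − 1 = 442.
φ(1390577) = 42 × 72 × 442 = 1336608.

1336608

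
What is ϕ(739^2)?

545382

φ(739^2) = 739^2 − 739^1 = 546121 − 739 = 545382.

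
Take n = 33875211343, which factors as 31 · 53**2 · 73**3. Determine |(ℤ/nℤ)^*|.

φ(31) = 31 − 1 = 30.
φ(53^2) = 53^1·(53−1) = 53·52 = 2756.
φ(73^3) = 73^2·(73−1) = 5329·72 = 383688.
Multiply: 30 · 2756 · 383688 = 31723323840.

31723323840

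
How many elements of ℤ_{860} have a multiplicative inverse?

860 = 2**2 * 5 * 43.
φ(860) = 860 · (1 − 1/2) · (1 − 1/5) · (1 − 1/43)
       = 860 · 168/430 = 336.

336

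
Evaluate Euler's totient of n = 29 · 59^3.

5653144

φ(5955991) = 5955991 · (1 − 1/29) · (1 − 1/59)
       = 5955991 · 1624/1711 = 5653144.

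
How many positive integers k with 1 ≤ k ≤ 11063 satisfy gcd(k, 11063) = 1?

9504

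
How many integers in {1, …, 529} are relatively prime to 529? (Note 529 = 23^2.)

φ(23^2) = 23^2 − 23^1 = 529 − 23 = 506.

506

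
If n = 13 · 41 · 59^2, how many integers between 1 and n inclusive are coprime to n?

1642560

φ(1855373) = 1855373 · (1 − 1/13) · (1 − 1/41) · (1 − 1/59)
       = 1855373 · 27840/31447 = 1642560.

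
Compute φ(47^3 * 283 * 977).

φ(28706125093) = 28706125093 · (1 − 1/47) · (1 − 1/283) · (1 − 1/977)
       = 28706125093 · 12660672/12995077 = 27967424448.

27967424448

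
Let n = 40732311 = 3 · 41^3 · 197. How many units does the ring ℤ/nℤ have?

φ(3) = 3 − 1 = 2.
φ(41^3) = 41^3 − 41^2 = 68921 − 1681 = 67240.
φ(197) = 197 − 1 = 196.
Multiply: 2 · 67240 · 196 = 26358080.

26358080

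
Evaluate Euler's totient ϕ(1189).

1120

Prime factorization: 1189 = 29 · 41.
φ(29) = 29 − 1 = 28.
φ(41) = 41 − 1 = 40.
Since φ is multiplicative, φ(1189) = 28 · 40 = 1120.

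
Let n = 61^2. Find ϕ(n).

φ(61^2) = 61^1·(61−1) = 61·60 = 3660.

3660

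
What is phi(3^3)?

φ(27) = 27 · (1 − 1/3)
       = 27 · 2/3 = 18.

18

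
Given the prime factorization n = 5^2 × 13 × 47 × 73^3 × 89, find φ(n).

372760565760

φ(5^2) = 5^2 − 5^1 = 25 − 5 = 20.
φ(13) = 13 − 1 = 12.
φ(47) = 47 − 1 = 46.
φ(73^3) = 73^3 − 73^2 = 389017 − 5329 = 383688.
φ(89) = 89 − 1 = 88.
φ(528858886075) = 20 × 12 × 46 × 383688 × 88 = 372760565760.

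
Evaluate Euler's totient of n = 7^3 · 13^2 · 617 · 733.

φ(26216213387) = 26216213387 · (1 − 1/7) · (1 − 1/13) · (1 − 1/617) · (1 − 1/733)
       = 26216213387 · 32465664/41155751 = 20680627968.

20680627968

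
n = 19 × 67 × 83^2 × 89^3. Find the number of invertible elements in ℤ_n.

φ(6182364524393) = 6182364524393 · (1 − 1/19) · (1 − 1/67) · (1 − 1/83) · (1 − 1/89)
       = 6182364524393 · 8572608/9403651 = 5636001121344.

5636001121344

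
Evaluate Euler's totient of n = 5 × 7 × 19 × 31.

12960

φ(20615) = 20615 · (1 − 1/5) · (1 − 1/7) · (1 − 1/19) · (1 − 1/31)
       = 20615 · 12960/20615 = 12960.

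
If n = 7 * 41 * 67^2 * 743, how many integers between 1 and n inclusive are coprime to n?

φ(7) = 7 − 1 = 6.
φ(41) = 41 − 1 = 40.
φ(67^2) = 67^2 − 67^1 = 4489 − 67 = 4422.
φ(743) = 743 − 1 = 742.
Multiply: 6 · 40 · 4422 · 742 = 787469760.

787469760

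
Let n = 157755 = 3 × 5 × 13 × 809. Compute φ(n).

φ(157755) = 157755 · (1 − 1/3) · (1 − 1/5) · (1 − 1/13) · (1 − 1/809)
       = 157755 · 77568/157755 = 77568.

77568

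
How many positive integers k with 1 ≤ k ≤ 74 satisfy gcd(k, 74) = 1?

36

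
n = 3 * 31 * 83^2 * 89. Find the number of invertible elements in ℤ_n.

φ(3) = 3 − 1 = 2.
φ(31) = 31 − 1 = 30.
φ(83^2) = 83^2 − 83^1 = 6889 − 83 = 6806.
φ(89) = 89 − 1 = 88.
Multiply: 2 · 30 · 6806 · 88 = 35935680.

35935680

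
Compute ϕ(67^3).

φ(300763) = 300763 · (1 − 1/67)
       = 300763 · 66/67 = 296274.

296274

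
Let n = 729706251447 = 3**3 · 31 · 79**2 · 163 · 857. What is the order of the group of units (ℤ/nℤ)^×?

φ(729706251447) = 729706251447 · (1 − 1/3) · (1 − 1/31) · (1 − 1/79) · (1 − 1/163) · (1 − 1/857)
       = 729706251447 · 648984960/1026309777 = 461428306560.

461428306560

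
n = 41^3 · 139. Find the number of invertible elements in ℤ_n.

9279120

φ(9580019) = 9580019 · (1 − 1/41) · (1 − 1/139)
       = 9580019 · 5520/5699 = 9279120.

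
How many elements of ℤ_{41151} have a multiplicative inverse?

First factor: 41151 = 3 · 11 · 29 · 43.
φ(3) = 3 − 1 = 2.
φ(11) = 11 − 1 = 10.
φ(29) = 29 − 1 = 28.
φ(43) = 43 − 1 = 42.
φ(41151) = 2 × 10 × 28 × 42 = 23520.

23520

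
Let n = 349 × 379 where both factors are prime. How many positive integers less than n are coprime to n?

φ(349) = 349 − 1 = 348.
φ(379) = 379 − 1 = 378.
Since φ is multiplicative, φ(132271) = 348 · 378 = 131544.

131544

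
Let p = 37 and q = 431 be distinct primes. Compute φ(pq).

φ(37) = 37 − 1 = 36.
φ(431) = 431 − 1 = 430.
Since φ is multiplicative, φ(15947) = 36 · 430 = 15480.

15480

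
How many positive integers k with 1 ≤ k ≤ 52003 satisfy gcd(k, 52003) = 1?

Factor 52003: 52003 = 7 × 17 × 19 × 23.
φ(7) = 7 − 1 = 6.
φ(17) = 17 − 1 = 16.
φ(19) = 19 − 1 = 18.
φ(23) = 23 − 1 = 22.
φ(52003) = 6 × 16 × 18 × 22 = 38016.

38016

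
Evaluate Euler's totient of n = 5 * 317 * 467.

589024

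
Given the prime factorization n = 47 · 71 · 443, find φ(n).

1423240

φ(47) = 47 − 1 = 46.
φ(71) = 71 − 1 = 70.
φ(443) = 443 − 1 = 442.
φ(1478291) = 46 × 70 × 442 = 1423240.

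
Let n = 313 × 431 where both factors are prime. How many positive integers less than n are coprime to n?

134160

φ(n) = (p − 1)(q − 1) = (313−1)(431−1) = 312·430 = 134160.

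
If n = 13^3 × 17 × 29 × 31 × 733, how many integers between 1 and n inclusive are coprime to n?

φ(24611758483) = 24611758483 · (1 − 1/13) · (1 − 1/17) · (1 − 1/29) · (1 − 1/31) · (1 − 1/733)
       = 24611758483 · 118056960/145631707 = 19951626240.

19951626240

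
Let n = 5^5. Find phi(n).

φ(5^5) = 5^4·(5−1) = 625·4 = 2500.

2500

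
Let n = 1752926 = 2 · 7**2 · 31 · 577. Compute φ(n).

725760

φ(1752926) = 1752926 · (1 − 1/2) · (1 − 1/7) · (1 − 1/31) · (1 − 1/577)
       = 1752926 · 103680/250418 = 725760.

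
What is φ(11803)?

10080

First factor: 11803 = 11 * 29 * 37.
φ(11) = 11 − 1 = 10.
φ(29) = 29 − 1 = 28.
φ(37) = 37 − 1 = 36.
φ(11803) = 10 × 28 × 36 = 10080.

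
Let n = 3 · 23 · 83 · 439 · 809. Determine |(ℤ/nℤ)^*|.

φ(2033949777) = 2033949777 · (1 − 1/3) · (1 − 1/23) · (1 − 1/83) · (1 − 1/439) · (1 − 1/809)
       = 2033949777 · 1276885632/2033949777 = 1276885632.

1276885632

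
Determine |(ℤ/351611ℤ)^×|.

290304

First factor: 351611 = 13 * 17 * 37 * 43.
φ(13) = 13 − 1 = 12.
φ(17) = 17 − 1 = 16.
φ(37) = 37 − 1 = 36.
φ(43) = 43 − 1 = 42.
Since φ is multiplicative, φ(351611) = 12 · 16 · 36 · 42 = 290304.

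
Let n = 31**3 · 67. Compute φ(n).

1902780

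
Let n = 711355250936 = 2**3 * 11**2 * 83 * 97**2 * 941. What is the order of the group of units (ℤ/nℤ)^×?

315818342400

φ(711355250936) = 711355250936 · (1 − 1/2) · (1 − 1/11) · (1 − 1/83) · (1 − 1/97) · (1 − 1/941)
       = 711355250936 · 73996800/166671802 = 315818342400.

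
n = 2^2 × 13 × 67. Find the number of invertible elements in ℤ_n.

1584

φ(2^2) = 2^2 − 2^1 = 4 − 2 = 2.
φ(13) = 13 − 1 = 12.
φ(67) = 67 − 1 = 66.
Since φ is multiplicative, φ(3484) = 2 · 12 · 66 = 1584.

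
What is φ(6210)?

1584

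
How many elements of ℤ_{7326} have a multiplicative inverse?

2160

First factor: 7326 = 2 · 3**2 · 11 · 37.
φ(7326) = 7326 · (1 − 1/2) · (1 − 1/3) · (1 − 1/11) · (1 − 1/37)
       = 7326 · 720/2442 = 2160.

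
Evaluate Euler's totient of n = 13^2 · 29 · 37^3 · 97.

φ(24080284241) = 24080284241 · (1 − 1/13) · (1 − 1/29) · (1 − 1/37) · (1 − 1/97)
       = 24080284241 · 1161216/1353053 = 20666161152.

20666161152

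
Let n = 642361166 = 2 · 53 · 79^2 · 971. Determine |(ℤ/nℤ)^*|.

φ(642361166) = 642361166 · (1 − 1/2) · (1 − 1/53) · (1 − 1/79) · (1 − 1/971)
       = 642361166 · 3934320/8131154 = 310811280.

310811280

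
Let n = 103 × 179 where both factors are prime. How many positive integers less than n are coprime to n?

18156

φ(n) = (p − 1)(q − 1) = (103−1)(179−1) = 102·178 = 18156.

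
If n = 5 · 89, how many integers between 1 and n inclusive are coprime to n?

352

φ(445) = 445 · (1 − 1/5) · (1 − 1/89)
       = 445 · 352/445 = 352.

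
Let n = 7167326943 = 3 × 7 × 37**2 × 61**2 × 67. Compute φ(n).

φ(7167326943) = 7167326943 · (1 − 1/3) · (1 − 1/7) · (1 − 1/37) · (1 − 1/61) · (1 − 1/67)
       = 7167326943 · 1710720/3175599 = 3861095040.

3861095040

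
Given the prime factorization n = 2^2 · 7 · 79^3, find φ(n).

5841576

φ(13805092) = 13805092 · (1 − 1/2) · (1 − 1/7) · (1 − 1/79)
       = 13805092 · 468/1106 = 5841576.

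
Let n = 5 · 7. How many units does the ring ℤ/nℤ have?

φ(5) = 5 − 1 = 4.
φ(7) = 7 − 1 = 6.
Multiply: 4 · 6 = 24.

24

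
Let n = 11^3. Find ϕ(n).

1210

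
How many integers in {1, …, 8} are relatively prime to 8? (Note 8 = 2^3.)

4

φ(8) = 8 · (1 − 1/2)
       = 8 · 1/2 = 4.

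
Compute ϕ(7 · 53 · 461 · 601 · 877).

φ(90146506387) = 90146506387 · (1 − 1/7) · (1 − 1/53) · (1 − 1/461) · (1 − 1/601) · (1 − 1/877)
       = 90146506387 · 75434112000/90146506387 = 75434112000.

75434112000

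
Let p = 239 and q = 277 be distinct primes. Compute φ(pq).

65688

φ(n) = (p − 1)(q − 1) = (239−1)(277−1) = 238·276 = 65688.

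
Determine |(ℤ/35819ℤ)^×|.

28224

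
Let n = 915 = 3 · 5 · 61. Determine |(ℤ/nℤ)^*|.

480

φ(915) = 915 · (1 − 1/3) · (1 − 1/5) · (1 − 1/61)
       = 915 · 480/915 = 480.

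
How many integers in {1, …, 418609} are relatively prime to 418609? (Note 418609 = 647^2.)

φ(647^2) = 647^1·(647−1) = 647·646 = 417962.

417962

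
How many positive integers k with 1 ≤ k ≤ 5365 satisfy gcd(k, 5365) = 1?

4032

First factor: 5365 = 5 · 29 · 37.
φ(5) = 5 − 1 = 4.
φ(29) = 29 − 1 = 28.
φ(37) = 37 − 1 = 36.
φ(5365) = 4 × 28 × 36 = 4032.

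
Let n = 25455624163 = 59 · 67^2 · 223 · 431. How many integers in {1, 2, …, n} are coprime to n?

24483198960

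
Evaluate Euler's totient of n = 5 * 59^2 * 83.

φ(1444615) = 1444615 · (1 − 1/5) · (1 − 1/59) · (1 − 1/83)
       = 1444615 · 19024/24485 = 1122416.

1122416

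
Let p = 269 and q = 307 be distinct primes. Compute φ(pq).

82008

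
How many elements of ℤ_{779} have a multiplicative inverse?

Factor 779: 779 = 19 · 41.
φ(779) = 779 · (1 − 1/19) · (1 − 1/41)
       = 779 · 720/779 = 720.

720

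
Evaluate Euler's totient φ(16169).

14256

First factor: 16169 = 19 * 23 * 37.
φ(16169) = 16169 · (1 − 1/19) · (1 − 1/23) · (1 − 1/37)
       = 16169 · 14256/16169 = 14256.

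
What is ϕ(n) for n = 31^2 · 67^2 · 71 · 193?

55271462400

φ(31^2) = 31^1·(31−1) = 31·30 = 930.
φ(67^2) = 67^2 − 67^1 = 4489 − 67 = 4422.
φ(71) = 71 − 1 = 70.
φ(193) = 193 − 1 = 192.
Multiply: 930 · 4422 · 70 · 192 = 55271462400.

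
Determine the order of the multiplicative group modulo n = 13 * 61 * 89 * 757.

47900160

φ(53426789) = 53426789 · (1 − 1/13) · (1 − 1/61) · (1 − 1/89) · (1 − 1/757)
       = 53426789 · 47900160/53426789 = 47900160.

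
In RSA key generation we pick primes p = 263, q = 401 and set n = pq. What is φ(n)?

104800

φ(105463) = 105463 · (1 − 1/263) · (1 − 1/401)
       = 105463 · 104800/105463 = 104800.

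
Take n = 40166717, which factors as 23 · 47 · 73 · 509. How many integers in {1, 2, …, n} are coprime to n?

37014912

φ(23) = 23 − 1 = 22.
φ(47) = 47 − 1 = 46.
φ(73) = 73 − 1 = 72.
φ(509) = 509 − 1 = 508.
Since φ is multiplicative, φ(40166717) = 22 · 46 · 72 · 508 = 37014912.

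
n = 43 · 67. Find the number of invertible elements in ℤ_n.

φ(2881) = 2881 · (1 − 1/43) · (1 − 1/67)
       = 2881 · 2772/2881 = 2772.

2772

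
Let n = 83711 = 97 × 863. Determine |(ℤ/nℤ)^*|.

82752

φ(97) = 97 − 1 = 96.
φ(863) = 863 − 1 = 862.
φ(83711) = 96 × 862 = 82752.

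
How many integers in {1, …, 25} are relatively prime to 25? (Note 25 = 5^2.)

20

φ(25) = 25 · (1 − 1/5)
       = 25 · 4/5 = 20.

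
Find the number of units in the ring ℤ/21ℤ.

12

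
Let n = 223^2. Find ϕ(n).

49506

φ(223^2) = 223^1·(223−1) = 223·222 = 49506.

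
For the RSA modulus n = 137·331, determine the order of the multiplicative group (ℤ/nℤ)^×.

44880

φ(n) = (p − 1)(q − 1) = (137−1)(331−1) = 136·330 = 44880.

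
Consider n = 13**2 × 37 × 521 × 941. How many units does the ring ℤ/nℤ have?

φ(13^2) = 13^1·(13−1) = 13·12 = 156.
φ(37) = 37 − 1 = 36.
φ(521) = 521 − 1 = 520.
φ(941) = 941 − 1 = 940.
Since φ is multiplicative, φ(3065602033) = 156 · 36 · 520 · 940 = 2745100800.

2745100800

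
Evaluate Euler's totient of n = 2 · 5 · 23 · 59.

5104

φ(2) = 2 − 1 = 1.
φ(5) = 5 − 1 = 4.
φ(23) = 23 − 1 = 22.
φ(59) = 59 − 1 = 58.
φ(13570) = 1 × 4 × 22 × 58 = 5104.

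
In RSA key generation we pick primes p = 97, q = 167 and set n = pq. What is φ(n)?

15936

φ(n) = (p − 1)(q − 1) = (97−1)(167−1) = 96·166 = 15936.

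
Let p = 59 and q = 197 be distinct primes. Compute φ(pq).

11368

For distinct primes, φ(pq) = (p−1)(q−1) = 58 × 196 = 11368.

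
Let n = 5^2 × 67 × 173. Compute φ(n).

227040

φ(5^2) = 5^1·(5−1) = 5·4 = 20.
φ(67) = 67 − 1 = 66.
φ(173) = 173 − 1 = 172.
Multiply: 20 · 66 · 172 = 227040.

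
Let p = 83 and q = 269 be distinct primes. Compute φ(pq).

φ(n) = (p − 1)(q − 1) = (83−1)(269−1) = 82·268 = 21976.

21976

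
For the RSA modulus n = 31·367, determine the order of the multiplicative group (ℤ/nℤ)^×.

φ(31) = 31 − 1 = 30.
φ(367) = 367 − 1 = 366.
Multiply: 30 · 366 = 10980.

10980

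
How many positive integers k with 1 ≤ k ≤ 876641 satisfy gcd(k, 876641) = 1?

First factor: 876641 = 19 * 29 * 37 * 43.
φ(19) = 19 − 1 = 18.
φ(29) = 29 − 1 = 28.
φ(37) = 37 − 1 = 36.
φ(43) = 43 − 1 = 42.
φ(876641) = 18 × 28 × 36 × 42 = 762048.

762048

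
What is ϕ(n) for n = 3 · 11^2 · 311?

68200

φ(112893) = 112893 · (1 − 1/3) · (1 − 1/11) · (1 − 1/311)
       = 112893 · 6200/10263 = 68200.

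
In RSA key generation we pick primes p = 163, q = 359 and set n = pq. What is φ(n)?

57996

φ(pq) = (p−1)(q−1) = 162 · 358 = 57996.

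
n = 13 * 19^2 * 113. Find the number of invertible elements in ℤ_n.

φ(530309) = 530309 · (1 − 1/13) · (1 − 1/19) · (1 − 1/113)
       = 530309 · 24192/27911 = 459648.

459648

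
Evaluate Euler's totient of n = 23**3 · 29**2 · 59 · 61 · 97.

φ(23^3) = 23^3 − 23^2 = 12167 − 529 = 11638.
φ(29^2) = 29^2 − 29^1 = 841 − 29 = 812.
φ(59) = 59 − 1 = 58.
φ(61) = 61 − 1 = 60.
φ(97) = 97 − 1 = 96.
Multiply: 11638 · 812 · 58 · 60 · 96 = 3157074708480.

3157074708480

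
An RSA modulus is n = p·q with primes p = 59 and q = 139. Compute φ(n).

8004

φ(8201) = 8201 · (1 − 1/59) · (1 − 1/139)
       = 8201 · 8004/8201 = 8004.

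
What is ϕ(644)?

First factor: 644 = 2^2 * 7 * 23.
φ(644) = 644 · (1 − 1/2) · (1 − 1/7) · (1 − 1/23)
       = 644 · 132/322 = 264.

264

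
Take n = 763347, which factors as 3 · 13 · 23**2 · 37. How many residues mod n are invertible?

437184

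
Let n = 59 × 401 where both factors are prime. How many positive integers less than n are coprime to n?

φ(pq) = (p−1)(q−1) = 58 · 400 = 23200.

23200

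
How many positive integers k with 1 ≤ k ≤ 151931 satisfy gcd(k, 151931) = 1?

First factor: 151931 = 13^2 · 29 · 31.
φ(151931) = 151931 · (1 − 1/13) · (1 − 1/29) · (1 − 1/31)
       = 151931 · 10080/11687 = 131040.

131040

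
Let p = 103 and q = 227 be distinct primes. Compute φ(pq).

φ(pq) = (p−1)(q−1) = 102 · 226 = 23052.

23052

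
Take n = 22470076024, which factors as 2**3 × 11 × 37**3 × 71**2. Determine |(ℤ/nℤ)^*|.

9797659200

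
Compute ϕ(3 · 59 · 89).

10208

φ(15753) = 15753 · (1 − 1/3) · (1 − 1/59) · (1 − 1/89)
       = 15753 · 10208/15753 = 10208.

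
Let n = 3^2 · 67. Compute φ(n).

φ(3^2) = 3^1·(3−1) = 3·2 = 6.
φ(67) = 67 − 1 = 66.
φ(603) = 6 × 66 = 396.

396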